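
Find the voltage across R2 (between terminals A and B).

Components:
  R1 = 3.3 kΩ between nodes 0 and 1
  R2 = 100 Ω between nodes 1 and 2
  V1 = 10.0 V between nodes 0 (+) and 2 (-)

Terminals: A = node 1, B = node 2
R1 and R2 are in series across V1 (node 0 → node 1 → node 2), and the output A–B is taken across R2, so this is a voltage divider.
Series current: I = V1/(R1 + R2) = 10/(3300 + 100) = 10/3400 = 0.002941 A
V_R2 = I × R2 = V1 × R2/(R1 + R2) = 10 × 100/3400 = 0.2941 V

Final answer: 0.2941 V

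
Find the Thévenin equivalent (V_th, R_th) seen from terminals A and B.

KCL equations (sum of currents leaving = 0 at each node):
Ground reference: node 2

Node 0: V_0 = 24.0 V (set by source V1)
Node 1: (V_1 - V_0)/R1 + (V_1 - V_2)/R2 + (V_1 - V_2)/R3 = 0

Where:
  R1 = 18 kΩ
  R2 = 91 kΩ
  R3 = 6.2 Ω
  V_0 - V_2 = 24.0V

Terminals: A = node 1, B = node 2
Step 1 — V_th is the open-circuit voltage V_A - V_B (nothing connected across the terminals).
Nodal analysis, taking node 2 as the 0 V reference.
Source V1 fixes V_0 = 24 V.
KCL at each unknown node (sum of currents leaving = 0; resistances in Ω):
  Node 1: (V_1 - 24)/18000 + (V_1 - 0)/91000 + (V_1 - 0)/6.2 = 0
Collecting terms: 0.1614 × V_1 = 0.001333  =>  V_1 = 0.008263 V
V_th = V_1 - V_2 = 0.008263 - 0 = 0.008263 V
Step 2 — R_th: zero the source — replace V1 by a short circuit (node 2 merges into node 0) — and find the resistance seen between A (node 1) and B (node 0).
Reduce the network between node 1 (A) and node 0 (B) by series/parallel combination:
  Rp1 = R1 ‖ R2 ‖ R3 (parallel, all between nodes 0 and 1) = 1/(1/18000 + 1/91000 + 1/6.2) = 6.197 Ω
R_th = 6.197 Ω

Final answer: V_th = 0.008263 V, R_th = 6.197 Ω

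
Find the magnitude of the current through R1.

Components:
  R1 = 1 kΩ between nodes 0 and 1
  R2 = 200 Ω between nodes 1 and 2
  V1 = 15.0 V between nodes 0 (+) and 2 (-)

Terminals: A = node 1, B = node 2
Nodal analysis, taking node 2 as the 0 V reference.
Source V1 fixes V_0 = 15 V.
KCL at each unknown node (sum of currents leaving = 0; resistances in Ω):
  Node 1: (V_1 - 15)/1000 + (V_1 - 0)/200 = 0
Collecting terms: 0.006 × V_1 = 0.015  =>  V_1 = 2.5 V
I_R1 = (V_0 - V_1)/R1 = (15 - 2.5)/1000 = 0.0125 A
|I_R1| = 0.0125 A

Final answer: |I_R1| = 0.0125 A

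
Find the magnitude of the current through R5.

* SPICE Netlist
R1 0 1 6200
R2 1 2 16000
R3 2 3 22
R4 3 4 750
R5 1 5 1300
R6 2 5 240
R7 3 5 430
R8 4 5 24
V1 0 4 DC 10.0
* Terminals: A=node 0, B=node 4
Nodal analysis, taking node 4 as the 0 V reference.
Source V1 fixes V_0 = 10 V.
KCL at each unknown node (sum of currents leaving = 0; resistances in Ω):
  Node 1: (V_1 - 10)/6200 + (V_1 - V_2)/16000 + (V_1 - V_5)/1300 = 0
  Node 2: (V_2 - V_1)/16000 + (V_2 - V_3)/22 + (V_2 - V_5)/240 = 0
  Node 3: (V_3 - V_2)/22 + (V_3 - 0)/750 + (V_3 - V_5)/430 = 0
  Node 5: (V_5 - V_1)/1300 + (V_5 - V_2)/240 + (V_5 - V_3)/430 + (V_5 - 0)/24 = 0
Collecting terms (coefficients in siemens):
  0.000993·V_1 - 0.0000625·V_2 - 0.0007692·V_5 = 0.001613
  0.04968·V_2 - 0.0000625·V_1 - 0.04545·V_3 - 0.004167·V_5 = 0
  0.04911·V_3 - 0.04545·V_2 - 0.002326·V_5 = 0
  0.04893·V_5 - 0.0007692·V_1 - 0.004167·V_2 - 0.002326·V_3 = 0
Solving these 4 simultaneous equations (Gaussian elimination) gives:
  V_1 = 1.651 V, V_2 = 0.03936 V, V_3 = 0.0379 V, V_5 = 0.03111 V
I_R5 = (V_1 - V_5)/R5 = (1.651 - 0.03111)/1300 = 0.001246 A
|I_R5| = 0.001246 A

Final answer: |I_R5| = 0.001246 A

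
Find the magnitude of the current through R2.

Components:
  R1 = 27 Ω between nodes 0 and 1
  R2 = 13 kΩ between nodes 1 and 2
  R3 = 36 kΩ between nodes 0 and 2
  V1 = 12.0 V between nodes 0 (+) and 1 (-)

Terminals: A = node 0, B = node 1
Nodal analysis, taking node 1 as the 0 V reference.
Source V1 fixes V_0 = 12 V.
KCL at each unknown node (sum of currents leaving = 0; resistances in Ω):
  Node 2: (V_2 - 0)/13000 + (V_2 - 12)/36000 = 0
Collecting terms: 0.0001047 × V_2 = 0.0003333  =>  V_2 = 3.184 V
I_R2 = (V_1 - V_2)/R2 = (0 - 3.184)/13000 = -0.0002449 A
|I_R2| = 0.0002449 A

Final answer: |I_R2| = 0.0002449 A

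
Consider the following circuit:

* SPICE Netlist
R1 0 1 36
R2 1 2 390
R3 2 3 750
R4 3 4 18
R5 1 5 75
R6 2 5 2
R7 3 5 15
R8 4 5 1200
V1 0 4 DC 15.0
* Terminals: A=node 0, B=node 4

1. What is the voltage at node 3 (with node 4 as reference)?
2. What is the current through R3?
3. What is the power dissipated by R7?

Nodal analysis, taking node 4 as the 0 V reference.
Source V1 fixes V_0 = 15 V.
KCL at each unknown node (sum of currents leaving = 0; resistances in Ω):
  Node 1: (V_1 - 15)/36 + (V_1 - V_2)/390 + (V_1 - V_5)/75 = 0
  Node 2: (V_2 - V_1)/390 + (V_2 - V_3)/750 + (V_2 - V_5)/2 = 0
  Node 3: (V_3 - V_2)/750 + (V_3 - 0)/18 + (V_3 - V_5)/15 = 0
  Node 5: (V_5 - V_1)/75 + (V_5 - V_2)/2 + (V_5 - V_3)/15 + (V_5 - 0)/1200 = 0
Collecting terms (coefficients in siemens):
  0.04368·V_1 - 0.002564·V_2 - 0.01333·V_5 = 0.4167
  0.5039·V_2 - 0.002564·V_1 - 0.001333·V_3 - 0.5·V_5 = 0
  0.1236·V_3 - 0.001333·V_2 - 0.06667·V_5 = 0
  0.5808·V_5 - 0.01333·V_1 - 0.5·V_2 - 0.06667·V_3 = 0
Solving these 4 simultaneous equations (Gaussian elimination) gives:
  V_1 = 10.87 V, V_2 = 3.683 V, V_3 = 2.01 V, V_5 = 3.651 V
Part 1:
  Read off the nodal solution: V_3 = 2.01 V
Part 2:
  I_R3 = (V_2 - V_3)/R3 = (3.683 - 2.01)/750 = 0.002232 A
  Magnitude: I_R3 = 0.002232 A
Part 3:
  I_R7 = (V_3 - V_5)/R7 = (2.01 - 3.651)/15 = -0.1094 A
  P_R7 = I_R7² × R7 = (-0.1094)² × 15 = 0.1796 W

Final answers:
1. V_3 = 2.01 V
2. I_R3 = 0.002232 A
3. P_R7 = 0.1796 W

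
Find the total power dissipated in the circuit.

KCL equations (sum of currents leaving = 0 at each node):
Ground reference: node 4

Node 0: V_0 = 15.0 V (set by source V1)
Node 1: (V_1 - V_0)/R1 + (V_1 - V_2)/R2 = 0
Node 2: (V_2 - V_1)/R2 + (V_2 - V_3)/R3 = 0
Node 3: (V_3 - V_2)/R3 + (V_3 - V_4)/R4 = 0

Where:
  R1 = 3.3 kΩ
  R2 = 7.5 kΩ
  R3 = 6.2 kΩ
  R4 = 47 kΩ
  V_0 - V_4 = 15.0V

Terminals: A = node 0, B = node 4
Nodal analysis, taking node 4 as the 0 V reference.
Source V1 fixes V_0 = 15 V.
KCL at each unknown node (sum of currents leaving = 0; resistances in Ω):
  Node 1: (V_1 - 15)/3300 + (V_1 - V_2)/7500 = 0
  Node 2: (V_2 - V_1)/7500 + (V_2 - V_3)/6200 = 0
  Node 3: (V_3 - V_2)/6200 + (V_3 - 0)/47000 = 0
Collecting terms (coefficients in siemens):
  0.0004364·V_1 - 0.0001333·V_2 = 0.004545
  0.0002946·V_2 - 0.0001333·V_1 - 0.0001613·V_3 = 0
  0.0001826·V_3 - 0.0001613·V_2 = 0
Solving these 3 simultaneous equations (Gaussian elimination) gives:
  V_1 = 14.23 V, V_2 = 12.47 V, V_3 = 11.02 V
Power in each resistor, P = (ΔV)²/R:
  P_R1 = (15 - 14.23)²/3300 = 0.0001813 W
  P_R2 = (14.23 - 12.47)²/7500 = 0.000412 W
  P_R3 = (12.47 - 11.02)²/6200 = 0.0003406 W
  P_R4 = (11.02 - 0)²/47000 = 0.002582 W
P_total = P_R1 + P_R2 + P_R3 + P_R4 = 0.003516 W

Final answer: 0.003516 W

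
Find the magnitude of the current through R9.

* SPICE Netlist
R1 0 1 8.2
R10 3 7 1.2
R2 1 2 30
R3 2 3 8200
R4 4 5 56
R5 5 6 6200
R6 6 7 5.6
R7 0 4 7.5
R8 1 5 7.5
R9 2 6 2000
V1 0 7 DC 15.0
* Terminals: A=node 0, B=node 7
Nodal analysis, taking node 7 as the 0 V reference.
Source V1 fixes V_0 = 15 V.
KCL at each unknown node (sum of currents leaving = 0; resistances in Ω):
  Node 1: (V_1 - 15)/8.2 + (V_1 - V_2)/30 + (V_1 - V_5)/7.5 = 0
  Node 2: (V_2 - V_1)/30 + (V_2 - V_3)/8200 + (V_2 - V_6)/2000 = 0
  Node 3: (V_3 - V_2)/8200 + (V_3 - 0)/1.2 = 0
  Node 4: (V_4 - V_5)/56 + (V_4 - 15)/7.5 = 0
  Node 5: (V_5 - V_4)/56 + (V_5 - V_6)/6200 + (V_5 - V_1)/7.5 = 0
  Node 6: (V_6 - V_5)/6200 + (V_6 - 0)/5.6 + (V_6 - V_2)/2000 = 0
Collecting terms (coefficients in siemens):
  0.2886·V_1 - 0.03333·V_2 - 0.1333·V_5 = 1.829
  0.03396·V_2 - 0.03333·V_1 - 0.000122·V_3 - 0.0005·V_6 = 0
  0.8335·V_3 - 0.000122·V_2 = 0
  0.1512·V_4 - 0.01786·V_5 = 2
  0.1514·V_5 - 0.1333·V_1 - 0.01786·V_4 - 0.0001613·V_6 = 0
  0.1792·V_6 - 0.0005·V_2 - 0.0001613·V_5 = 0
Solving these 6 simultaneous equations (Gaussian elimination) gives:
  V_1 = 14.92 V, V_2 = 14.65 V, V_3 = 0.002143 V, V_4 = 14.99 V
  V_5 = 14.91 V, V_6 = 0.05427 V
I_R9 = (V_2 - V_6)/R9 = (14.65 - 0.05427)/2000 = 0.007295 A
|I_R9| = 0.007295 A

Final answer: |I_R9| = 0.007295 A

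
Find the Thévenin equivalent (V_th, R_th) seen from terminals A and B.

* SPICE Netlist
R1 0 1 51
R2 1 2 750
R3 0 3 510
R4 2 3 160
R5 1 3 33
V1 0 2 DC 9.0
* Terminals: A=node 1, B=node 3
Step 1 — V_th is the open-circuit voltage V_A - V_B (nothing connected across the terminals).
Nodal analysis, taking node 2 as the 0 V reference.
Source V1 fixes V_0 = 9 V.
KCL at each unknown node (sum of currents leaving = 0; resistances in Ω):
  Node 1: (V_1 - 9)/51 + (V_1 - 0)/750 + (V_1 - V_3)/33 = 0
  Node 3: (V_3 - 9)/510 + (V_3 - 0)/160 + (V_3 - V_1)/33 = 0
Collecting terms (coefficients in siemens):
  0.05124·V_1 - 0.0303·V_3 = 0.1765
  0.03851·V_3 - 0.0303·V_1 = 0.01765
Determinant D = (0.05124)(0.03851) - (-0.0303)(-0.0303) = 0.001055
V_1 = [(0.1765)(0.03851) - (-0.0303)(0.01765)]/D = 6.947 V
V_3 = [(0.05124)(0.01765) - (0.1765)(-0.0303)]/D = 5.924 V
V_th = V_1 - V_3 = 6.947 - 5.924 = 1.023 V
Step 2 — R_th: zero the source — replace V1 by a short circuit (node 2 merges into node 0) — and find the resistance seen between A (node 1) and B (node 3).
Reduce the network between node 1 (A) and node 3 (B) by series/parallel combination:
  Rp1 = R1 ‖ R2 (parallel, both between nodes 0 and 1) = 1/(1/51 + 1/750) = 47.75 Ω
  Rp2 = R3 ‖ R4 (parallel, both between nodes 0 and 3) = 1/(1/510 + 1/160) = 121.8 Ω
  Rs1 = Rp1 + Rp2 (series, joined only at node 0) = 47.75 + 121.8 = 169.5 Ω
  Rp3 = R5 ‖ Rs1 (parallel, both between nodes 1 and 3) = 1/(1/33 + 1/169.5) = 27.62 Ω
R_th = 27.62 Ω

Final answer: V_th = 1.023 V, R_th = 27.62 Ω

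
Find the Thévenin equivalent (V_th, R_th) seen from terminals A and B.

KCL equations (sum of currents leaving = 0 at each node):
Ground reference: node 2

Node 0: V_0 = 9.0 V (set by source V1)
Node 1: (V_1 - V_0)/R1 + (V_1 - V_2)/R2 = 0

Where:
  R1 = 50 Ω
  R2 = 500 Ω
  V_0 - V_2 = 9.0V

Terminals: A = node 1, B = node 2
Step 1 — V_th is the open-circuit voltage V_A - V_B (nothing connected across the terminals).
Nodal analysis, taking node 2 as the 0 V reference.
Source V1 fixes V_0 = 9 V.
KCL at each unknown node (sum of currents leaving = 0; resistances in Ω):
  Node 1: (V_1 - 9)/50 + (V_1 - 0)/500 = 0
Collecting terms: 0.022 × V_1 = 0.18  =>  V_1 = 8.182 V
V_th = V_1 - V_2 = 8.182 - 0 = 8.182 V
Step 2 — R_th: zero the source — replace V1 by a short circuit (node 2 merges into node 0) — and find the resistance seen between A (node 1) and B (node 0).
Reduce the network between node 1 (A) and node 0 (B) by series/parallel combination:
  Rp1 = R1 ‖ R2 (parallel, both between nodes 0 and 1) = 1/(1/50 + 1/500) = 45.45 Ω
R_th = 45.45 Ω

Final answer: V_th = 8.182 V, R_th = 45.45 Ω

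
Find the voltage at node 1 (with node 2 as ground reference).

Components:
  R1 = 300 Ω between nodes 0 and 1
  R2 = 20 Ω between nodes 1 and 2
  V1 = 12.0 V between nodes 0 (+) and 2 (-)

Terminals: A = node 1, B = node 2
Nodal analysis, taking node 2 as the 0 V reference.
Source V1 fixes V_0 = 12 V.
KCL at each unknown node (sum of currents leaving = 0; resistances in Ω):
  Node 1: (V_1 - 12)/300 + (V_1 - 0)/20 = 0
Collecting terms: 0.05333 × V_1 = 0.04  =>  V_1 = 0.75 V
The requested potential is V_1 = 0.75 V.

Final answer: V_1 = 0.75 V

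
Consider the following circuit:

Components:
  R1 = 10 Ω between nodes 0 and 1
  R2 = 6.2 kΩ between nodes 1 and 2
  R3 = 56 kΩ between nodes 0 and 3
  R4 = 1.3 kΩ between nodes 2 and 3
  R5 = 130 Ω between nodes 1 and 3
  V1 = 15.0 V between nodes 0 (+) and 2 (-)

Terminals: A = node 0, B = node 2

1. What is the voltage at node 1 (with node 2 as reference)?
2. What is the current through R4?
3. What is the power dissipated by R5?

Nodal analysis, taking node 2 as the 0 V reference.
Source V1 fixes V_0 = 15 V.
KCL at each unknown node (sum of currents leaving = 0; resistances in Ω):
  Node 1: (V_1 - 15)/10 + (V_1 - 0)/6200 + (V_1 - V_3)/130 = 0
  Node 3: (V_3 - 15)/56000 + (V_3 - 0)/1300 + (V_3 - V_1)/130 = 0
Collecting terms (coefficients in siemens):
  0.1079·V_1 - 0.007692·V_3 = 1.5
  0.008479·V_3 - 0.007692·V_1 = 0.0002679
Determinant D = (0.1079)(0.008479) - (-0.007692)(-0.007692) = 0.0008554
V_1 = [(1.5)(0.008479) - (-0.007692)(0.0002679)]/D = 14.87 V
V_3 = [(0.1079)(0.0002679) - (1.5)(-0.007692)]/D = 13.52 V
Part 1:
  Read off the nodal solution: V_1 = 14.87 V
Part 2:
  I_R4 = (V_2 - V_3)/R4 = (0 - 13.52)/1300 = -0.0104 A
  Magnitude: I_R4 = 0.0104 A
Part 3:
  I_R5 = (V_1 - V_3)/R5 = (14.87 - 13.52)/130 = 0.01038 A
  P_R5 = I_R5² × R5 = (0.01038)² × 130 = 0.014 W

Final answers:
1. V_1 = 14.87 V
2. I_R4 = 0.0104 A
3. P_R5 = 0.014 W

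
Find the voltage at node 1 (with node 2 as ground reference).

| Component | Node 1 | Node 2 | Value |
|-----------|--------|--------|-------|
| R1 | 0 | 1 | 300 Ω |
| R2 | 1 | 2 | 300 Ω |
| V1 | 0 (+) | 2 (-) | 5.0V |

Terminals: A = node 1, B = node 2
Nodal analysis, taking node 2 as the 0 V reference.
Source V1 fixes V_0 = 5 V.
KCL at each unknown node (sum of currents leaving = 0; resistances in Ω):
  Node 1: (V_1 - 5)/300 + (V_1 - 0)/300 = 0
Collecting terms: 0.006667 × V_1 = 0.01667  =>  V_1 = 2.5 V
The requested potential is V_1 = 2.5 V.

Final answer: V_1 = 2.5 V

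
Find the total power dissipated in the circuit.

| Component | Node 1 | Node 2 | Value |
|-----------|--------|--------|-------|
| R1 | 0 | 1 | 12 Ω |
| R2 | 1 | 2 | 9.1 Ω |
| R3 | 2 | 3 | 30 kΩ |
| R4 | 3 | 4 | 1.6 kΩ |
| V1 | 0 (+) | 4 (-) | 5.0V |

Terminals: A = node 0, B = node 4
Nodal analysis, taking node 4 as the 0 V reference.
Source V1 fixes V_0 = 5 V.
KCL at each unknown node (sum of currents leaving = 0; resistances in Ω):
  Node 1: (V_1 - 5)/12 + (V_1 - V_2)/9.1 = 0
  Node 2: (V_2 - V_1)/9.1 + (V_2 - V_3)/30000 = 0
  Node 3: (V_3 - V_2)/30000 + (V_3 - 0)/1600 = 0
Collecting terms (coefficients in siemens):
  0.1932·V_1 - 0.1099·V_2 = 0.4167
  0.1099·V_2 - 0.1099·V_1 - 0.00003333·V_3 = 0
  0.0006583·V_3 - 0.00003333·V_2 = 0
Solving these 3 simultaneous equations (Gaussian elimination) gives:
  V_1 = 4.998 V, V_2 = 4.997 V, V_3 = 0.253 V
Power in each resistor, P = (ΔV)²/R:
  P_R1 = (5 - 4.998)²/12 = 0.0000003 W
  P_R2 = (4.998 - 4.997)²/9.1 = 0.0000002275 W
  P_R3 = (4.997 - 0.253)²/30000 = 0.0007501 W
  P_R4 = (0.253 - 0)²/1600 = 0.00004 W
P_total = P_R1 + P_R2 + P_R3 + P_R4 = 0.0007906 W

Final answer: 0.0007906 W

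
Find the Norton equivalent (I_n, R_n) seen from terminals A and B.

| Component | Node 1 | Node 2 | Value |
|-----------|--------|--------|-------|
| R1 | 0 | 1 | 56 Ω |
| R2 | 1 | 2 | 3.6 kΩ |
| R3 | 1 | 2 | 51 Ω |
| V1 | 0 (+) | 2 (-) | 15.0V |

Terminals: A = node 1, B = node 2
Find the Thévenin equivalent first; then I_n = V_th/R_th and R_n = R_th.
Step 1 — V_th is the open-circuit voltage V_A - V_B (nothing connected across the terminals).
Nodal analysis, taking node 2 as the 0 V reference.
Source V1 fixes V_0 = 15 V.
KCL at each unknown node (sum of currents leaving = 0; resistances in Ω):
  Node 1: (V_1 - 15)/56 + (V_1 - 0)/3600 + (V_1 - 0)/51 = 0
Collecting terms: 0.03774 × V_1 = 0.2679  =>  V_1 = 7.097 V
V_th = V_1 - V_2 = 7.097 - 0 = 7.097 V
Step 2 — R_th: zero the source — replace V1 by a short circuit (node 2 merges into node 0) — and find the resistance seen between A (node 1) and B (node 0).
Reduce the network between node 1 (A) and node 0 (B) by series/parallel combination:
  Rp1 = R1 ‖ R2 ‖ R3 (parallel, all between nodes 0 and 1) = 1/(1/56 + 1/3600 + 1/51) = 26.5 Ω
R_th = 26.5 Ω
I_n = V_th/R_th = 7.097/26.5 = 0.2679 A, and R_n = R_th = 26.5 Ω

Final answer: I_n = 0.2679 A, R_n = 26.5 Ω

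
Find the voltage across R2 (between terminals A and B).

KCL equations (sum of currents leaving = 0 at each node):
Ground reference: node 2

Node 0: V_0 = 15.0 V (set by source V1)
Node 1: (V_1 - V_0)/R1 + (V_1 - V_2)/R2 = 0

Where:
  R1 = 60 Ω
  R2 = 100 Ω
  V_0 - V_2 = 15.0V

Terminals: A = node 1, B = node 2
R1 and R2 are in series across V1 (node 0 → node 1 → node 2), and the output A–B is taken across R2, so this is a voltage divider.
Series current: I = V1/(R1 + R2) = 15/(60 + 100) = 15/160 = 0.09375 A
V_R2 = I × R2 = V1 × R2/(R1 + R2) = 15 × 100/160 = 9.375 V

Final answer: 9.375 V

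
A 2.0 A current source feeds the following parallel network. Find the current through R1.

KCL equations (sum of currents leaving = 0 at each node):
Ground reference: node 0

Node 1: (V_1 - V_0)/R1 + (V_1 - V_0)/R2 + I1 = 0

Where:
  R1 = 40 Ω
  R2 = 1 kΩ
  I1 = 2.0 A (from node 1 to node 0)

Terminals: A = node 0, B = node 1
All resistors sit directly between nodes 0 and 1, so they are in parallel and share one voltage V; the full source current 2 A splits among them.
1/R_par = 1/40 + 1/1000 = 0.026 S  =>  R_par = 38.46 Ω
V = I × R_par = 2 × 38.46 = 76.92 V
I_R1 = V/R1 = 76.92/40 = 1.923 A

Final answer: 1.923 A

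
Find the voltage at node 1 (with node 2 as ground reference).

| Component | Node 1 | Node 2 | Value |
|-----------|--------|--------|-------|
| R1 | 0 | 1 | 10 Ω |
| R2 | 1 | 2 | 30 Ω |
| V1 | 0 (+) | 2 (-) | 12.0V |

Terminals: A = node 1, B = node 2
Nodal analysis, taking node 2 as the 0 V reference.
Source V1 fixes V_0 = 12 V.
KCL at each unknown node (sum of currents leaving = 0; resistances in Ω):
  Node 1: (V_1 - 12)/10 + (V_1 - 0)/30 = 0
Collecting terms: 0.1333 × V_1 = 1.2  =>  V_1 = 9 V
The requested potential is V_1 = 9 V.

Final answer: V_1 = 9 V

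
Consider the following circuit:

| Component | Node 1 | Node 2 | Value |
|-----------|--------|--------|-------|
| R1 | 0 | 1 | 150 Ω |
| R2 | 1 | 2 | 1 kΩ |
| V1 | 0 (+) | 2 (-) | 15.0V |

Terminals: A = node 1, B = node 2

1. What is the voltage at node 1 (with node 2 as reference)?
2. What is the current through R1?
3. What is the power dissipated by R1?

Nodal analysis, taking node 2 as the 0 V reference.
Source V1 fixes V_0 = 15 V.
KCL at each unknown node (sum of currents leaving = 0; resistances in Ω):
  Node 1: (V_1 - 15)/150 + (V_1 - 0)/1000 = 0
Collecting terms: 0.007667 × V_1 = 0.1  =>  V_1 = 13.04 V
Part 1:
  Read off the nodal solution: V_1 = 13.04 V
Part 2:
  I_R1 = (V_0 - V_1)/R1 = (15 - 13.04)/150 = 0.01304 A
  Magnitude: I_R1 = 0.01304 A
Part 3:
  I_R1 = (V_0 - V_1)/R1 = (15 - 13.04)/150 = 0.01304 A
  P_R1 = I_R1² × R1 = (0.01304)² × 150 = 0.02552 W

Final answers:
1. V_1 = 13.04 V
2. I_R1 = 0.01304 A
3. P_R1 = 0.02552 W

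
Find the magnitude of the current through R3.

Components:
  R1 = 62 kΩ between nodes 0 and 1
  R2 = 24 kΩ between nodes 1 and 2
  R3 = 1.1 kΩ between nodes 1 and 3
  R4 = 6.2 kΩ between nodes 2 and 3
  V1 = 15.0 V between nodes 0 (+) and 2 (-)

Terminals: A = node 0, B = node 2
Nodal analysis, taking node 2 as the 0 V reference.
Source V1 fixes V_0 = 15 V.
KCL at each unknown node (sum of currents leaving = 0; resistances in Ω):
  Node 1: (V_1 - 15)/62000 + (V_1 - 0)/24000 + (V_1 - V_3)/1100 = 0
  Node 3: (V_3 - V_1)/1100 + (V_3 - 0)/6200 = 0
Collecting terms (coefficients in siemens):
  0.0009669·V_1 - 0.0009091·V_3 = 0.0002419
  0.00107·V_3 - 0.0009091·V_1 = 0
Determinant D = (0.0009669)(0.00107) - (-0.0009091)(-0.0009091) = 0.0000002085
V_1 = [(0.0002419)(0.00107) - (-0.0009091)(0)]/D = 1.242 V
V_3 = [(0.0009669)(0) - (0.0002419)(-0.0009091)]/D = 1.055 V
I_R3 = (V_1 - V_3)/R3 = (1.242 - 1.055)/1100 = 0.0001701 A
|I_R3| = 0.0001701 A

Final answer: |I_R3| = 0.0001701 A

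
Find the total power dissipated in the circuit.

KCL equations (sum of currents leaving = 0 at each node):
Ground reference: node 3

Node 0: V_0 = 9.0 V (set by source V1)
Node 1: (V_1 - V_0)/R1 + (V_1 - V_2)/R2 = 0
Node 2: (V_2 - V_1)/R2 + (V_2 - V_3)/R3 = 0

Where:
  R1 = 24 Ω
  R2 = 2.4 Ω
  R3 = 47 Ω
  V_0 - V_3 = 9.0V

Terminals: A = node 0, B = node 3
Nodal analysis, taking node 3 as the 0 V reference.
Source V1 fixes V_0 = 9 V.
KCL at each unknown node (sum of currents leaving = 0; resistances in Ω):
  Node 1: (V_1 - 9)/24 + (V_1 - V_2)/2.4 = 0
  Node 2: (V_2 - V_1)/2.4 + (V_2 - 0)/47 = 0
Collecting terms (coefficients in siemens):
  0.4583·V_1 - 0.4167·V_2 = 0.375
  0.4379·V_2 - 0.4167·V_1 = 0
Determinant D = (0.4583)(0.4379) - (-0.4167)(-0.4167) = 0.02711
V_1 = [(0.375)(0.4379) - (-0.4167)(0)]/D = 6.057 V
V_2 = [(0.4583)(0) - (0.375)(-0.4167)]/D = 5.763 V
Power in each resistor, P = (ΔV)²/R:
  P_R1 = (9 - 6.057)²/24 = 0.3608 W
  P_R2 = (6.057 - 5.763)²/2.4 = 0.03608 W
  P_R3 = (5.763 - 0)²/47 = 0.7066 W
P_total = P_R1 + P_R2 + P_R3 = 1.104 W

Final answer: 1.104 W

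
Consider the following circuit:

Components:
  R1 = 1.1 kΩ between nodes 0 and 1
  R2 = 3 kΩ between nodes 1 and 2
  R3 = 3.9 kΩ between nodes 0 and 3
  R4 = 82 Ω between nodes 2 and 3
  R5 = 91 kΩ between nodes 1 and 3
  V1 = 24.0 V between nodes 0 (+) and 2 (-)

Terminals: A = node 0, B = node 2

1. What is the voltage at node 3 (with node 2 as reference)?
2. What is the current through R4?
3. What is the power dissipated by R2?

Nodal analysis, taking node 2 as the 0 V reference.
Source V1 fixes V_0 = 24 V.
KCL at each unknown node (sum of currents leaving = 0; resistances in Ω):
  Node 1: (V_1 - 24)/1100 + (V_1 - 0)/3000 + (V_1 - V_3)/91000 = 0
  Node 3: (V_3 - 24)/3900 + (V_3 - 0)/82 + (V_3 - V_1)/91000 = 0
Collecting terms (coefficients in siemens):
  0.001253·V_1 - 0.00001099·V_3 = 0.02182
  0.01246·V_3 - 0.00001099·V_1 = 0.006154
Determinant D = (0.001253)(0.01246) - (-0.00001099)(-0.00001099) = 0.00001562
V_1 = [(0.02182)(0.01246) - (-0.00001099)(0.006154)]/D = 17.41 V
V_3 = [(0.001253)(0.006154) - (0.02182)(-0.00001099)]/D = 0.5091 V
Part 1:
  Read off the nodal solution: V_3 = 0.5091 V
Part 2:
  I_R4 = (V_2 - V_3)/R4 = (0 - 0.5091)/82 = -0.006209 A
  Magnitude: I_R4 = 0.006209 A
Part 3:
  I_R2 = (V_1 - V_2)/R2 = (17.41 - 0)/3000 = 0.005804 A
  P_R2 = I_R2² × R2 = (0.005804)² × 3000 = 0.1011 W

Final answers:
1. V_3 = 0.5091 V
2. I_R4 = 0.006209 A
3. P_R2 = 0.1011 W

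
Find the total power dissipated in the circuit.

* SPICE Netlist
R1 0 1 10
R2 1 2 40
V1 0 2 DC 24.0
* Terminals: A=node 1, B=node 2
Nodal analysis, taking node 2 as the 0 V reference.
Source V1 fixes V_0 = 24 V.
KCL at each unknown node (sum of currents leaving = 0; resistances in Ω):
  Node 1: (V_1 - 24)/10 + (V_1 - 0)/40 = 0
Collecting terms: 0.125 × V_1 = 2.4  =>  V_1 = 19.2 V
Power in each resistor, P = (ΔV)²/R:
  P_R1 = (24 - 19.2)²/10 = 2.304 W
  P_R2 = (19.2 - 0)²/40 = 9.216 W
P_total = P_R1 + P_R2 = 11.52 W

Final answer: 11.52 W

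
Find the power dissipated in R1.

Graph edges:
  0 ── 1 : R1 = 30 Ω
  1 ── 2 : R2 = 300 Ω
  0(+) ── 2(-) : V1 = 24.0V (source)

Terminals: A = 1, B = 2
Nodal analysis, taking node 2 as the 0 V reference.
Source V1 fixes V_0 = 24 V.
KCL at each unknown node (sum of currents leaving = 0; resistances in Ω):
  Node 1: (V_1 - 24)/30 + (V_1 - 0)/300 = 0
Collecting terms: 0.03667 × V_1 = 0.8  =>  V_1 = 21.82 V
I_R1 = (V_0 - V_1)/R1 = (24 - 21.82)/30 = 0.07273 A
P_R1 = I_R1² × R1 = (0.07273)² × 30 = 0.1587 W

Final answer: 0.1587 W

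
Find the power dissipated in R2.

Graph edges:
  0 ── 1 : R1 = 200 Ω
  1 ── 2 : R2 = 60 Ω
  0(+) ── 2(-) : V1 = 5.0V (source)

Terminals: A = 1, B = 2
Nodal analysis, taking node 2 as the 0 V reference.
Source V1 fixes V_0 = 5 V.
KCL at each unknown node (sum of currents leaving = 0; resistances in Ω):
  Node 1: (V_1 - 5)/200 + (V_1 - 0)/60 = 0
Collecting terms: 0.02167 × V_1 = 0.025  =>  V_1 = 1.154 V
I_R2 = (V_1 - V_2)/R2 = (1.154 - 0)/60 = 0.01923 A
P_R2 = I_R2² × R2 = (0.01923)² × 60 = 0.02219 W

Final answer: 0.02219 W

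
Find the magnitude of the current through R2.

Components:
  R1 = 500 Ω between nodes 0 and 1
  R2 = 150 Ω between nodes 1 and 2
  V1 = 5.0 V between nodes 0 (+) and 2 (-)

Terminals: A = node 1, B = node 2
Nodal analysis, taking node 2 as the 0 V reference.
Source V1 fixes V_0 = 5 V.
KCL at each unknown node (sum of currents leaving = 0; resistances in Ω):
  Node 1: (V_1 - 5)/500 + (V_1 - 0)/150 = 0
Collecting terms: 0.008667 × V_1 = 0.01  =>  V_1 = 1.154 V
I_R2 = (V_1 - V_2)/R2 = (1.154 - 0)/150 = 0.007692 A
|I_R2| = 0.007692 A

Final answer: |I_R2| = 0.007692 A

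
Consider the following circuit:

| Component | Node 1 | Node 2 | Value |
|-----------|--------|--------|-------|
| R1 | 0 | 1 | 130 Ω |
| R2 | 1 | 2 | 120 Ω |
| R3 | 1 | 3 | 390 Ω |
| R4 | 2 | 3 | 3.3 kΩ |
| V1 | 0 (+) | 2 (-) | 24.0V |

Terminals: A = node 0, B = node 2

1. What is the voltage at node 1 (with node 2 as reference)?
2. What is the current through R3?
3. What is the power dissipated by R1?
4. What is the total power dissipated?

Nodal analysis, taking node 2 as the 0 V reference.
Source V1 fixes V_0 = 24 V.
KCL at each unknown node (sum of currents leaving = 0; resistances in Ω):
  Node 1: (V_1 - 24)/130 + (V_1 - 0)/120 + (V_1 - V_3)/390 = 0
  Node 3: (V_3 - V_1)/390 + (V_3 - 0)/3300 = 0
Collecting terms (coefficients in siemens):
  0.01859·V_1 - 0.002564·V_3 = 0.1846
  0.002867·V_3 - 0.002564·V_1 = 0
Determinant D = (0.01859)(0.002867) - (-0.002564)(-0.002564) = 0.00004672
V_1 = [(0.1846)(0.002867) - (-0.002564)(0)]/D = 11.33 V
V_3 = [(0.01859)(0) - (0.1846)(-0.002564)]/D = 10.13 V
Part 1:
  Read off the nodal solution: V_1 = 11.33 V
Part 2:
  I_R3 = (V_1 - V_3)/R3 = (11.33 - 10.13)/390 = 0.00307 A
  Magnitude: I_R3 = 0.00307 A
Part 3:
  I_R1 = (V_0 - V_1)/R1 = (24 - 11.33)/130 = 0.09747 A
  P_R1 = I_R1² × R1 = (0.09747)² × 130 = 1.235 W
Part 4:
  Power in each resistor, P = (ΔV)²/R:
    P_R1 = (24 - 11.33)²/130 = 1.235 W
    P_R2 = (11.33 - 0)²/120 = 1.069 W
    P_R3 = (11.33 - 10.13)²/390 = 0.003676 W
    P_R4 = (0 - 10.13)²/3300 = 0.0311 W
  P_total = P_R1 + P_R2 + P_R3 + P_R4 = 2.339 W

Final answers:
1. V_1 = 11.33 V
2. I_R3 = 0.00307 A
3. P_R1 = 1.235 W
4. P_total = 2.339 W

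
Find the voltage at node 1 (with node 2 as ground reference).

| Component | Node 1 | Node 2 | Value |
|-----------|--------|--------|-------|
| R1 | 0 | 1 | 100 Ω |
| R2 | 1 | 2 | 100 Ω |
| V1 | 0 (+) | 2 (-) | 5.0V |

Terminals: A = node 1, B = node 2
Nodal analysis, taking node 2 as the 0 V reference.
Source V1 fixes V_0 = 5 V.
KCL at each unknown node (sum of currents leaving = 0; resistances in Ω):
  Node 1: (V_1 - 5)/100 + (V_1 - 0)/100 = 0
Collecting terms: 0.02 × V_1 = 0.05  =>  V_1 = 2.5 V
The requested potential is V_1 = 2.5 V.

Final answer: V_1 = 2.5 V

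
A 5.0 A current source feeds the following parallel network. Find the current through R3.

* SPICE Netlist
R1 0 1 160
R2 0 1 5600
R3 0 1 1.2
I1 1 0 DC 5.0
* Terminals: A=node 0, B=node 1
All resistors sit directly between nodes 0 and 1, so they are in parallel and share one voltage V; the full source current 5 A splits among them.
1/R_par = 1/160 + 1/5600 + 1/1.2 = 0.8398 S  =>  R_par = 1.191 Ω
V = I × R_par = 5 × 1.191 = 5.954 V
I_R3 = V/R3 = 5.954/1.2 = 4.962 A

Final answer: 4.962 A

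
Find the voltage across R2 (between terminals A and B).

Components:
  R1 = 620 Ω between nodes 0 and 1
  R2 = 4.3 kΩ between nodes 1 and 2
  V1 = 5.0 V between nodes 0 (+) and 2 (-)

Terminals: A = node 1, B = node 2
R1 and R2 are in series across V1 (node 0 → node 1 → node 2), and the output A–B is taken across R2, so this is a voltage divider.
Series current: I = V1/(R1 + R2) = 5/(620 + 4300) = 5/4920 = 0.001016 A
V_R2 = I × R2 = V1 × R2/(R1 + R2) = 5 × 4300/4920 = 4.37 V

Final answer: 4.37 V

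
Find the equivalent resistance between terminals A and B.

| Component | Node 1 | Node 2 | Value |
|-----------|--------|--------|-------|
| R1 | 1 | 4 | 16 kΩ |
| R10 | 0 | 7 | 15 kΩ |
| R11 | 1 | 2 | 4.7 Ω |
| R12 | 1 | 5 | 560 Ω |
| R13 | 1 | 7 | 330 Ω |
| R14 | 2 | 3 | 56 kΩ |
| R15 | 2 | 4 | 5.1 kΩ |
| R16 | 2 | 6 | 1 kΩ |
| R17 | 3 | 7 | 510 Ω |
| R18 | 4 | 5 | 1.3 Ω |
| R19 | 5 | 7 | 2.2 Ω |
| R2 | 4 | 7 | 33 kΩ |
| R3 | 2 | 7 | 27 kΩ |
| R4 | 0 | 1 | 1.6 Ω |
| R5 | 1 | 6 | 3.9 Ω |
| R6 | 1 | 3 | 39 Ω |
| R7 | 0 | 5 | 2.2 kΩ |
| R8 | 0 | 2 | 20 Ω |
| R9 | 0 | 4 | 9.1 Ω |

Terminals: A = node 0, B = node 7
The network is not a plain series/parallel combination. Inject a 1 A test current into terminal A (node 0) and return it from terminal B (node 7); then R_eq = V_A / (1 A).
Nodal analysis, taking node 7 as the 0 V reference.
Current source I_test pushes 1 A into node 0 and draws it out of node 7.
KCL at each unknown node (sum of currents leaving = 0; resistances in Ω):
  Node 0: (V_0 - V_1)/1.6 + (V_0 - V_5)/2200 + (V_0 - V_2)/20 + (V_0 - V_4)/9.1 + (V_0 - 0)/15000 - 1 = 0
  Node 1: (V_1 - V_0)/1.6 + (V_1 - V_4)/16000 + (V_1 - V_6)/3.9 + (V_1 - V_3)/39 + (V_1 - V_2)/4.7 + (V_1 - V_5)/560 + (V_1 - 0)/330 = 0
  Node 2: (V_2 - V_0)/20 + (V_2 - V_1)/4.7 + (V_2 - 0)/27000 + (V_2 - V_3)/56000 + (V_2 - V_4)/5100 + (V_2 - V_6)/1000 = 0
  Node 3: (V_3 - V_1)/39 + (V_3 - V_2)/56000 + (V_3 - 0)/510 = 0
  Node 4: (V_4 - V_0)/9.1 + (V_4 - V_1)/16000 + (V_4 - V_2)/5100 + (V_4 - 0)/33000 + (V_4 - V_5)/1.3 = 0
  Node 5: (V_5 - V_0)/2200 + (V_5 - V_1)/560 + (V_5 - V_4)/1.3 + (V_5 - 0)/2.2 = 0
  Node 6: (V_6 - V_1)/3.9 + (V_6 - V_2)/1000 = 0
Collecting terms (coefficients in siemens):
  0.7854·V_0 - 0.625·V_1 - 0.05·V_2 - 0.1099·V_4 - 0.0004545·V_5 = 1
  1.125·V_1 - 0.625·V_0 - 0.2128·V_2 - 0.02564·V_3 - 0.0000625·V_4 - 0.001786·V_5 - 0.2564·V_6 = 0
  0.264·V_2 - 0.05·V_0 - 0.2128·V_1 - 0.00001786·V_3 - 0.0001961·V_4 - 0.001·V_6 = 0
  0.02762·V_3 - 0.02564·V_1 - 0.00001786·V_2 = 0
  0.8794·V_4 - 0.1099·V_0 - 0.0000625·V_1 - 0.0001961·V_2 - 0.7692·V_5 = 0
  1.226·V_5 - 0.0004545·V_0 - 0.001786·V_1 - 0.7692·V_4 = 0
  0.2574·V_6 - 0.2564·V_1 - 0.001·V_2 = 0
Solving these 7 simultaneous equations (Gaussian elimination) gives:
  V_0 = 11.64 V, V_1 = 11.53 V, V_2 = 11.54 V, V_3 = 10.71 V
  V_4 = 3.272 V, V_5 = 2.074 V, V_6 = 11.53 V
R_eq = V_0 / 1 A = 11.64 Ω

Final answer: 11.64 Ω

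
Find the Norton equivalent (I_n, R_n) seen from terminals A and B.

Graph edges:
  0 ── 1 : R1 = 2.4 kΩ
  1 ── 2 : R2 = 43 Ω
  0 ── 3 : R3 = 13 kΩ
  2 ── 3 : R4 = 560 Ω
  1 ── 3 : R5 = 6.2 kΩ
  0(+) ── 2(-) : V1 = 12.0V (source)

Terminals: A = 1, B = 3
Find the Thévenin equivalent first; then I_n = V_th/R_th and R_n = R_th.
Step 1 — V_th is the open-circuit voltage V_A - V_B (nothing connected across the terminals).
Nodal analysis, taking node 2 as the 0 V reference.
Source V1 fixes V_0 = 12 V.
KCL at each unknown node (sum of currents leaving = 0; resistances in Ω):
  Node 1: (V_1 - 12)/2400 + (V_1 - 0)/43 + (V_1 - V_3)/6200 = 0
  Node 3: (V_3 - 12)/13000 + (V_3 - 0)/560 + (V_3 - V_1)/6200 = 0
Collecting terms (coefficients in siemens):
  0.02383·V_1 - 0.0001613·V_3 = 0.005
  0.002024·V_3 - 0.0001613·V_1 = 0.0009231
Determinant D = (0.02383)(0.002024) - (-0.0001613)(-0.0001613) = 0.00004821
V_1 = [(0.005)(0.002024) - (-0.0001613)(0.0009231)]/D = 0.213 V
V_3 = [(0.02383)(0.0009231) - (0.005)(-0.0001613)]/D = 0.4731 V
V_th = V_1 - V_3 = 0.213 - 0.4731 = -0.2601 V
Step 2 — R_th: zero the source — replace V1 by a short circuit (node 2 merges into node 0) — and find the resistance seen between A (node 1) and B (node 3).
Reduce the network between node 1 (A) and node 3 (B) by series/parallel combination:
  Rp1 = R1 ‖ R2 (parallel, both between nodes 0 and 1) = 1/(1/2400 + 1/43) = 42.24 Ω
  Rp2 = R3 ‖ R4 (parallel, both between nodes 0 and 3) = 1/(1/13000 + 1/560) = 536.9 Ω
  Rs1 = Rp1 + Rp2 (series, joined only at node 0) = 42.24 + 536.9 = 579.1 Ω
  Rp3 = R5 ‖ Rs1 (parallel, both between nodes 1 and 3) = 1/(1/6200 + 1/579.1) = 529.6 Ω
R_th = 529.6 Ω
I_n = V_th/R_th = -0.2601/529.6 = -0.000491 A, and R_n = R_th = 529.6 Ω

Final answer: I_n = -0.000491 A, R_n = 529.6 Ω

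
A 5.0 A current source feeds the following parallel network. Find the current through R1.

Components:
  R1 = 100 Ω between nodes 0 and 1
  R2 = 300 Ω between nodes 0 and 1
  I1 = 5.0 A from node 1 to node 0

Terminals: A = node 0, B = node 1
All resistors sit directly between nodes 0 and 1, so they are in parallel and share one voltage V; the full source current 5 A splits among them.
1/R_par = 1/100 + 1/300 = 0.01333 S  =>  R_par = 75 Ω
V = I × R_par = 5 × 75 = 375 V
I_R1 = V/R1 = 375/100 = 3.75 A

Final answer: 3.75 A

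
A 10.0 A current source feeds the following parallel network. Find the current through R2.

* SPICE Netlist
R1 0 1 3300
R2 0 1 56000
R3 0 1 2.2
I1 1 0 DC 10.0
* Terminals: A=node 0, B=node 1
All resistors sit directly between nodes 0 and 1, so they are in parallel and share one voltage V; the full source current 10 A splits among them.
1/R_par = 1/3300 + 1/56000 + 1/2.2 = 0.4549 S  =>  R_par = 2.198 Ω
V = I × R_par = 10 × 2.198 = 21.98 V
I_R2 = V/R2 = 21.98/56000 = 0.0003926 A

Final answer: 0.0003926 A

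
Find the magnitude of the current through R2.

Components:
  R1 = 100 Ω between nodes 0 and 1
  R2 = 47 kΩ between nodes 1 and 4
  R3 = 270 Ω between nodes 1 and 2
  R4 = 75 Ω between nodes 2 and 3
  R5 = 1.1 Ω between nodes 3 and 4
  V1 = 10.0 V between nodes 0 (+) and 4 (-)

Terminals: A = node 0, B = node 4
Nodal analysis, taking node 4 as the 0 V reference.
Source V1 fixes V_0 = 10 V.
KCL at each unknown node (sum of currents leaving = 0; resistances in Ω):
  Node 1: (V_1 - 10)/100 + (V_1 - 0)/47000 + (V_1 - V_2)/270 = 0
  Node 2: (V_2 - V_1)/270 + (V_2 - V_3)/75 = 0
  Node 3: (V_3 - V_2)/75 + (V_3 - 0)/1.1 = 0
Collecting terms (coefficients in siemens):
  0.01372·V_1 - 0.003704·V_2 = 0.1
  0.01704·V_2 - 0.003704·V_1 - 0.01333·V_3 = 0
  0.9224·V_3 - 0.01333·V_2 = 0
Solving these 3 simultaneous equations (Gaussian elimination) gives:
  V_1 = 7.746 V, V_2 = 1.703 V, V_3 = 0.02462 V
I_R2 = (V_1 - V_4)/R2 = (7.746 - 0)/47000 = 0.0001648 A
|I_R2| = 0.0001648 A

Final answer: |I_R2| = 0.0001648 A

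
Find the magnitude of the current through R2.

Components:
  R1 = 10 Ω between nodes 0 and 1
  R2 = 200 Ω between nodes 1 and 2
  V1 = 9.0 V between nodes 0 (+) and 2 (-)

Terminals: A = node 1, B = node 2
Nodal analysis, taking node 2 as the 0 V reference.
Source V1 fixes V_0 = 9 V.
KCL at each unknown node (sum of currents leaving = 0; resistances in Ω):
  Node 1: (V_1 - 9)/10 + (V_1 - 0)/200 = 0
Collecting terms: 0.105 × V_1 = 0.9  =>  V_1 = 8.571 V
I_R2 = (V_1 - V_2)/R2 = (8.571 - 0)/200 = 0.04286 A
|I_R2| = 0.04286 A

Final answer: |I_R2| = 0.04286 A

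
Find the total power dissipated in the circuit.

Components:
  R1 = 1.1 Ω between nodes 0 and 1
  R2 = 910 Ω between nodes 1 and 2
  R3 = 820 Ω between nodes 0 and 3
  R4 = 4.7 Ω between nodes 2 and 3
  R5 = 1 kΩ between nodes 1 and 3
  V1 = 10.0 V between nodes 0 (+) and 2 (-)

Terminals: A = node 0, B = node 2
Nodal analysis, taking node 2 as the 0 V reference.
Source V1 fixes V_0 = 10 V.
KCL at each unknown node (sum of currents leaving = 0; resistances in Ω):
  Node 1: (V_1 - 10)/1.1 + (V_1 - 0)/910 + (V_1 - V_3)/1000 = 0
  Node 3: (V_3 - 10)/820 + (V_3 - 0)/4.7 + (V_3 - V_1)/1000 = 0
Collecting terms (coefficients in siemens):
  0.9112·V_1 - 0.001·V_3 = 9.091
  0.215·V_3 - 0.001·V_1 = 0.0122
Determinant D = (0.9112)(0.215) - (-0.001)(-0.001) = 0.1959
V_1 = [(9.091)(0.215) - (-0.001)(0.0122)]/D = 9.977 V
V_3 = [(0.9112)(0.0122) - (9.091)(-0.001)]/D = 0.1031 V
Power in each resistor, P = (ΔV)²/R:
  P_R1 = (10 - 9.977)²/1.1 = 0.0004776 W
  P_R2 = (9.977 - 0)²/910 = 0.1094 W
  P_R3 = (10 - 0.1031)²/820 = 0.1194 W
  P_R4 = (0 - 0.1031)²/4.7 = 0.002263 W
  P_R5 = (9.977 - 0.1031)²/1000 = 0.09749 W
P_total = P_R1 + P_R2 + P_R3 + P_R4 + P_R5 = 0.3291 W

Final answer: 0.3291 W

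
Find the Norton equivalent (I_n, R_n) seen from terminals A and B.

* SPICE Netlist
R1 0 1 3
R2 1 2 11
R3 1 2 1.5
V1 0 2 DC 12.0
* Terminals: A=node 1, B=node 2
Find the Thévenin equivalent first; then I_n = V_th/R_th and R_n = R_th.
Step 1 — V_th is the open-circuit voltage V_A - V_B (nothing connected across the terminals).
Nodal analysis, taking node 2 as the 0 V reference.
Source V1 fixes V_0 = 12 V.
KCL at each unknown node (sum of currents leaving = 0; resistances in Ω):
  Node 1: (V_1 - 12)/3 + (V_1 - 0)/11 + (V_1 - 0)/1.5 = 0
Collecting terms: 1.091 × V_1 = 4  =>  V_1 = 3.667 V
V_th = V_1 - V_2 = 3.667 - 0 = 3.667 V
Step 2 — R_th: zero the source — replace V1 by a short circuit (node 2 merges into node 0) — and find the resistance seen between A (node 1) and B (node 0).
Reduce the network between node 1 (A) and node 0 (B) by series/parallel combination:
  Rp1 = R1 ‖ R2 ‖ R3 (parallel, all between nodes 0 and 1) = 1/(1/3 + 1/11 + 1/1.5) = 0.9167 Ω
R_th = 0.9167 Ω
I_n = V_th/R_th = 3.667/0.9167 = 4 A, and R_n = R_th = 0.9167 Ω

Final answer: I_n = 4 A, R_n = 0.9167 Ω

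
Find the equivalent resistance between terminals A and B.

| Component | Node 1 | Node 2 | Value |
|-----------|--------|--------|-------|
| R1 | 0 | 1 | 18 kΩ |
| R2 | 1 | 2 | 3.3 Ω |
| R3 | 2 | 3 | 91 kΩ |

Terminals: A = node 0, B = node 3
Reduce the network between node 0 (A) and node 3 (B) by series/parallel combination:
  Rs1 = R1 + R2 (series, joined only at node 1) = 18000 + 3.3 = 18000 Ω
  Rs2 = R3 + Rs1 (series, joined only at node 2) = 91000 + 18000 = 109000 Ω
R_eq = 109 kΩ

Final answer: 109 kΩ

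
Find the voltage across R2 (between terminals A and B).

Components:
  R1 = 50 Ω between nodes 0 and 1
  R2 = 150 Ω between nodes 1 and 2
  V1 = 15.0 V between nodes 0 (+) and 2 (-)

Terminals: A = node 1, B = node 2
R1 and R2 are in series across V1 (node 0 → node 1 → node 2), and the output A–B is taken across R2, so this is a voltage divider.
Series current: I = V1/(R1 + R2) = 15/(50 + 150) = 15/200 = 0.075 A
V_R2 = I × R2 = V1 × R2/(R1 + R2) = 15 × 150/200 = 11.25 V

Final answer: 11.25 V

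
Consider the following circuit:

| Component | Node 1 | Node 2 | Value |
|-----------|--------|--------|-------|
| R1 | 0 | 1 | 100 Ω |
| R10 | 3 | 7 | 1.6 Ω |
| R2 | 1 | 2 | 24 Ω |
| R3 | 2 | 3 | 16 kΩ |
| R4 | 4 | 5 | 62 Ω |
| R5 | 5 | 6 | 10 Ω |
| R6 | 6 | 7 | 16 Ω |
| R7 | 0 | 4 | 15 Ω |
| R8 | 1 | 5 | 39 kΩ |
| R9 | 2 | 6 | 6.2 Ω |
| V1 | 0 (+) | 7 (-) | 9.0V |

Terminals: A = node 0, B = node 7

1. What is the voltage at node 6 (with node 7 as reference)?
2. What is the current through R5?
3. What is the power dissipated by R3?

Nodal analysis, taking node 7 as the 0 V reference.
Source V1 fixes V_0 = 9 V.
KCL at each unknown node (sum of currents leaving = 0; resistances in Ω):
  Node 1: (V_1 - 9)/100 + (V_1 - V_2)/24 + (V_1 - V_5)/39000 = 0
  Node 2: (V_2 - V_1)/24 + (V_2 - V_3)/16000 + (V_2 - V_6)/6.2 = 0
  Node 3: (V_3 - V_2)/16000 + (V_3 - 0)/1.6 = 0
  Node 4: (V_4 - V_5)/62 + (V_4 - 9)/15 = 0
  Node 5: (V_5 - V_4)/62 + (V_5 - V_6)/10 + (V_5 - V_1)/39000 = 0
  Node 6: (V_6 - V_5)/10 + (V_6 - 0)/16 + (V_6 - V_2)/6.2 = 0
Collecting terms (coefficients in siemens):
  0.05169·V_1 - 0.04167·V_2 - 0.00002564·V_5 = 0.09
  0.203·V_2 - 0.04167·V_1 - 0.0000625·V_3 - 0.1613·V_6 = 0
  0.6251·V_3 - 0.0000625·V_2 = 0
  0.0828·V_4 - 0.01613·V_5 = 0.6
  0.1162·V_5 - 0.00002564·V_1 - 0.01613·V_4 - 0.1·V_6 = 0
  0.3238·V_6 - 0.1613·V_2 - 0.1·V_5 = 0
Solving these 6 simultaneous equations (Gaussian elimination) gives:
  V_1 = 3.708 V, V_2 = 2.438 V, V_3 = 0.0002438 V, V_4 = 7.812 V
  V_5 = 2.903 V, V_6 = 2.111 V
Part 1:
  Read off the nodal solution: V_6 = 2.111 V
Part 2:
  I_R5 = (V_5 - V_6)/R5 = (2.903 - 2.111)/10 = 0.0792 A
  Magnitude: I_R5 = 0.0792 A
Part 3:
  I_R3 = (V_2 - V_3)/R3 = (2.438 - 0.0002438)/16000 = 0.0001524 A
  P_R3 = I_R3² × R3 = (0.0001524)² × 16000 = 0.0003715 W

Final answers:
1. V_6 = 2.111 V
2. I_R5 = 0.0792 A
3. P_R3 = 0.0003715 W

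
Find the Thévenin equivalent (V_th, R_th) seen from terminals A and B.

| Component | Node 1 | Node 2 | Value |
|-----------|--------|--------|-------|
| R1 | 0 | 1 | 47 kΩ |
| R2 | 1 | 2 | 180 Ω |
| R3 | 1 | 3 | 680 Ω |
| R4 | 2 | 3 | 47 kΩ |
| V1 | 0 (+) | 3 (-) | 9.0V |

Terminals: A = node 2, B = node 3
Step 1 — V_th is the open-circuit voltage V_A - V_B (nothing connected across the terminals).
Nodal analysis, taking node 3 as the 0 V reference.
Source V1 fixes V_0 = 9 V.
KCL at each unknown node (sum of currents leaving = 0; resistances in Ω):
  Node 1: (V_1 - 9)/47000 + (V_1 - V_2)/180 + (V_1 - 0)/680 = 0
  Node 2: (V_2 - V_1)/180 + (V_2 - 0)/47000 = 0
Collecting terms (coefficients in siemens):
  0.007047·V_1 - 0.005556·V_2 = 0.0001915
  0.005577·V_2 - 0.005556·V_1 = 0
Determinant D = (0.007047)(0.005577) - (-0.005556)(-0.005556) = 0.000008438
V_1 = [(0.0001915)(0.005577) - (-0.005556)(0)]/D = 0.1266 V
V_2 = [(0.007047)(0) - (0.0001915)(-0.005556)]/D = 0.1261 V
V_th = V_2 - V_3 = 0.1261 - 0 = 0.1261 V
Step 2 — R_th: zero the source — replace V1 by a short circuit (node 3 merges into node 0) — and find the resistance seen between A (node 2) and B (node 0).
Reduce the network between node 2 (A) and node 0 (B) by series/parallel combination:
  Rp1 = R1 ‖ R3 (parallel, both between nodes 0 and 1) = 1/(1/47000 + 1/680) = 670.3 Ω
  Rs1 = R2 + Rp1 (series, joined only at node 1) = 180 + 670.3 = 850.3 Ω
  Rp2 = R4 ‖ Rs1 (parallel, both between nodes 0 and 2) = 1/(1/47000 + 1/850.3) = 835.2 Ω
R_th = 835.2 Ω

Final answer: V_th = 0.1261 V, R_th = 835.2 Ω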